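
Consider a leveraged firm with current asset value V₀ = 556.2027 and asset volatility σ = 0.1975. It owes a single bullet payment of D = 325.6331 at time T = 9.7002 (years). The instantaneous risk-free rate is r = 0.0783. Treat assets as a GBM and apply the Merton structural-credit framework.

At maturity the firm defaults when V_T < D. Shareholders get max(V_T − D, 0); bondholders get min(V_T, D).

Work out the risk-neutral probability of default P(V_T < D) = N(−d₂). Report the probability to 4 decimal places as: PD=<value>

PD=0.0361

Apply the equity-as-call identities (strike 325.6331, horizon 9.7002 years):
d₁ = [ln(V₀/D) + (r + σ²/2)T] / (σ√T)
   = [ln(556.2027/325.6331) + (0.0783 + 0.5·0.1975²)·9.7002] / (0.1975·√9.7002)
   = [0.535362 + 0.948710] / 0.615117 = 2.412667
d₂ = d₁ − σ√T = 2.412667 − 0.615117 = 1.797550
risk-neutral PD = N(−d₂) = N(-1.797550) = 0.036124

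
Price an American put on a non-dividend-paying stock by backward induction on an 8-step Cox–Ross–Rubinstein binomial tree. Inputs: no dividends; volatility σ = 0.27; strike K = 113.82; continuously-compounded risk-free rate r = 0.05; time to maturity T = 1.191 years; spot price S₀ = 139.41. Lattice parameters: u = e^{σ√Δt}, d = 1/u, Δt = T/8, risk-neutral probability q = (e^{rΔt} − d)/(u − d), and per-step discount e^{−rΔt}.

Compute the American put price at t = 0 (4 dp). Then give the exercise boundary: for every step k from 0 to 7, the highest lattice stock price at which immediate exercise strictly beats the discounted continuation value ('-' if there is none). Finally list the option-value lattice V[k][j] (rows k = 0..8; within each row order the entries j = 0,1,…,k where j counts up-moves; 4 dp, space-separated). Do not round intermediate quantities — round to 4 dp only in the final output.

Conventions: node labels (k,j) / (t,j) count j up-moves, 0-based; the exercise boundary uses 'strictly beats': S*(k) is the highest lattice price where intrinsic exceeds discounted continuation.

price = 3.6758
boundary = - - - - - 82.8085 91.9007 101.9912
tree:
3.6758
6.0149 1.4803
9.5938 2.6614 0.3662
14.8232 4.7056 0.7347 0.0172
22.0001 8.1388 1.4731 0.0353 0.0000
31.0115 13.6567 2.9518 0.0726 0.0000 0.0000
39.2041 21.9193 5.9110 0.1493 0.0000 0.0000 0.0000
46.5862 31.0115 11.8288 0.3068 0.0000 0.0000 0.0000 0.0000
53.2380 39.2041 21.9193 0.6304 0.0000 0.0000 0.0000 0.0000 0.0000

params: Δt=0.14888 u=1.10980 d=0.90107 q=0.50977 e^(-rΔt)=0.99258
t_8 payoffs: 53.2380 39.2041 21.9193 0.6304 0.0000 0.0000 0.0000 0.0000 0.0000
t_7: node(7,0) S=67.2338 payoff=46.5862 vs cont=45.7421 → 46.5862 [stop]  node(7,1) S=82.8085 payoff=31.0115 vs cont=30.1674 → 31.0115 [stop]  node(7,2) S=101.9912 payoff=11.8288 vs cont=10.9847 → 11.8288 [stop]  node(7,3) S=125.6175 payoff=0.0000 vs cont=0.3068 → 0.3068 [wait]  node(7,4) S=154.7169 payoff=0.0000 vs cont=0.0000 → 0.0000 [wait]  node(7,5) S=190.5572 payoff=0.0000 vs cont=0.0000 → 0.0000 [wait]  node(7,6) S=234.6999 payoff=0.0000 vs cont=0.0000 → 0.0000 [wait]  node(7,7) S=289.0683 payoff=0.0000 vs cont=0.0000 → 0.0000 [wait]  ⇒ S*(7)=101.9912
t_6: node(6,0) S=74.6159 payoff=39.2041 vs cont=38.3600 → 39.2041 [stop]  node(6,1) S=91.9007 payoff=21.9193 vs cont=21.0752 → 21.9193 [stop]  node(6,2) S=113.1896 payoff=0.6304 vs cont=5.9110 → 5.9110 [wait]  node(6,3) S=139.4100 payoff=0.0000 vs cont=0.1493 → 0.1493 [wait]  node(6,4) S=171.7044 payoff=0.0000 vs cont=0.0000 → 0.0000 [wait]  node(6,5) S=211.4799 payoff=0.0000 vs cont=0.0000 → 0.0000 [wait]  node(6,6) S=260.4694 payoff=0.0000 vs cont=0.0000 → 0.0000 [wait]  ⇒ S*(6)=91.9007
t_5: node(5,0) S=82.8085 payoff=31.0115 vs cont=30.1674 → 31.0115 [stop]  node(5,1) S=101.9912 payoff=11.8288 vs cont=13.6567 → 13.6567 [wait]  node(5,2) S=125.6175 payoff=0.0000 vs cont=2.9518 → 2.9518 [wait]  node(5,3) S=154.7169 payoff=0.0000 vs cont=0.0726 → 0.0726 [wait]  node(5,4) S=190.5572 payoff=0.0000 vs cont=0.0000 → 0.0000 [wait]  node(5,5) S=234.6999 payoff=0.0000 vs cont=0.0000 → 0.0000 [wait]  ⇒ S*(5)=82.8085
t_4: node(4,0) S=91.9007 payoff=21.9193 vs cont=22.0001 → 22.0001 [wait]  node(4,1) S=113.1896 payoff=0.6304 vs cont=8.1388 → 8.1388 [wait]  node(4,2) S=139.4100 payoff=0.0000 vs cont=1.4731 → 1.4731 [wait]  node(4,3) S=171.7044 payoff=0.0000 vs cont=0.0353 → 0.0353 [wait]  node(4,4) S=211.4799 payoff=0.0000 vs cont=0.0000 → 0.0000 [wait]  ⇒ S*(4)=-
t_3: node(3,0) S=101.9912 payoff=11.8288 vs cont=14.8232 → 14.8232 [wait]  node(3,1) S=125.6175 payoff=0.0000 vs cont=4.7056 → 4.7056 [wait]  node(3,2) S=154.7169 payoff=0.0000 vs cont=0.7347 → 0.7347 [wait]  node(3,3) S=190.5572 payoff=0.0000 vs cont=0.0172 → 0.0172 [wait]  ⇒ S*(3)=-
t_2: node(2,0) S=113.1896 payoff=0.6304 vs cont=9.5938 → 9.5938 [wait]  node(2,1) S=139.4100 payoff=0.0000 vs cont=2.6614 → 2.6614 [wait]  node(2,2) S=171.7044 payoff=0.0000 vs cont=0.3662 → 0.3662 [wait]  ⇒ S*(2)=-
t_1: node(1,0) S=125.6175 payoff=0.0000 vs cont=6.0149 → 6.0149 [wait]  node(1,1) S=154.7169 payoff=0.0000 vs cont=1.4803 → 1.4803 [wait]  ⇒ S*(1)=-
t_0: node(0,0) S=139.4100 payoff=0.0000 vs cont=3.6758 → 3.6758 [wait]  ⇒ S*(0)=-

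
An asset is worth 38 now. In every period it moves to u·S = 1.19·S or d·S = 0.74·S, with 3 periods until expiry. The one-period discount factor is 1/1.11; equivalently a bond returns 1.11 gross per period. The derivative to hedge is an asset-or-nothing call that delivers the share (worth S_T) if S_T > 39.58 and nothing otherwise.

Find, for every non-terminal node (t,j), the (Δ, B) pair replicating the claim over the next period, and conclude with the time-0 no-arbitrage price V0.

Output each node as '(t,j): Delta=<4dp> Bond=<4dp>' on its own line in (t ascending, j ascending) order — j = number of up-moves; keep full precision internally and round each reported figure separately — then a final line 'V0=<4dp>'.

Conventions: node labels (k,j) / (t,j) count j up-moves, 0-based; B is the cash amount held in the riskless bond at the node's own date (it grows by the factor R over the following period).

The replicating-portfolio and risk-neutral prices coincide; use p* = (1.11−0.74)/(1.19−0.74) = 0.8222 for the latter.
Expiry values: V(3,0)=0.0000, V(3,1)=0.0000, V(3,2)=39.8207, V(3,3)=64.0360
(2,0): S=20.8088. Δ = (V_up−V_dn)/(S_up−S_dn) = (0.0000−0.0000)/(24.7625−15.3985) = 0.0000. V = [p*·0.0000 + (1−p*)·0.0000]/1.11 = 0.0000. B = V − Δ·S = 0.0000.
(2,1): S=33.4628. Δ = (V_up−V_dn)/(S_up−S_dn) = (39.8207−0.0000)/(39.8207−24.7625) = 2.6444. V = [p*·39.8207 + (1−p*)·0.0000]/1.11 = 29.4968. B = V − Δ·S = -58.9937.
(2,2): S=53.8118. Δ = (V_up−V_dn)/(S_up−S_dn) = (64.0360−39.8207)/(64.0360−39.8207) = 1.0000. V = [p*·64.0360 + (1−p*)·39.8207]/1.11 = 53.8118. B = V − Δ·S = 0.0000.
(1,0): S=28.1200. Δ = (V_up−V_dn)/(S_up−S_dn) = (29.4968−0.0000)/(33.4628−20.8088) = 2.3310. V = [p*·29.4968 + (1−p*)·0.0000]/1.11 = 21.8495. B = V − Δ·S = -43.6990.
(1,1): S=45.2200. Δ = (V_up−V_dn)/(S_up−S_dn) = (53.8118−29.4968)/(53.8118−33.4628) = 1.1949. V = [p*·53.8118 + (1−p*)·29.4968]/1.11 = 44.5848. B = V − Δ·S = -9.4484.
(0,0): S=38.0000. Δ = (V_up−V_dn)/(S_up−S_dn) = (44.5848−21.8495)/(45.2200−28.1200) = 1.3295. V = [p*·44.5848 + (1−p*)·21.8495]/1.11 = 36.5252. B = V − Δ·S = -13.9977.
Check: Δ(0,0)·S0 + B(0,0) = 36.5252 = V0.

(0,0): Delta=1.3295 Bond=-13.9977
(1,0): Delta=2.3310 Bond=-43.6990
(1,1): Delta=1.1949 Bond=-9.4484
(2,0): Delta=0.0000 Bond=0.0000
(2,1): Delta=2.6444 Bond=-58.9937
(2,2): Delta=1.0000 Bond=0.0000
V0=36.5252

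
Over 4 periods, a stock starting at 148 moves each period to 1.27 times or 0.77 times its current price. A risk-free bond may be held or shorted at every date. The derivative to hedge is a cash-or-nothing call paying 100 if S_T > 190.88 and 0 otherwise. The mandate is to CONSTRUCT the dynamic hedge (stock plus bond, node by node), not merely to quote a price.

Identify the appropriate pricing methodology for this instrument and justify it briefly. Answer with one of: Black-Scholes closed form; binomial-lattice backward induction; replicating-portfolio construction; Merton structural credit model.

framework: replicating-portfolio construction

Key observation: the task asks for the hedge itself — share and bond holdings at every node of the 4-period tree on spot 148 with factors 1.27/0.77 — which is exactly what the replicating-portfolio construction produces.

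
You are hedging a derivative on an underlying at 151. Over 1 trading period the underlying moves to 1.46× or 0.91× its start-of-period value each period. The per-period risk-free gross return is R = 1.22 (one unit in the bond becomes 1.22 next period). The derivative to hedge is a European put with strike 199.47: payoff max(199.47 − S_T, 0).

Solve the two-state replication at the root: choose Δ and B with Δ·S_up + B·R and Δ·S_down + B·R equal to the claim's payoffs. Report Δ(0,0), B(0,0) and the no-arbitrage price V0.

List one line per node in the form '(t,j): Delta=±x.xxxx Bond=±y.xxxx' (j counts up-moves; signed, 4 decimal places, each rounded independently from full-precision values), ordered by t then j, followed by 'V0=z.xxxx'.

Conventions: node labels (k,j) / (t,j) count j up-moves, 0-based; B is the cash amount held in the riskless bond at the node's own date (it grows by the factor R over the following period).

(0,0): Delta=-0.7473 Bond=135.0337
V0=22.1973

Under the risk-neutral measure, an up-move has probability p* = (R−d)/(u−d) = 0.5636 and values discount at R = 1.22.
Expiry values: V(1,0)=62.0600, V(1,1)=0.0000
(0,0): S=151.0000. Δ = (V_up−V_dn)/(S_up−S_dn) = (0.0000−62.0600)/(220.4600−137.4100) = -0.7473. V = [p*·0.0000 + (1−p*)·62.0600]/1.22 = 22.1973. B = V − Δ·S = 135.0337.
Check: Δ(0,0)·S0 + B(0,0) = 22.1973 = V0.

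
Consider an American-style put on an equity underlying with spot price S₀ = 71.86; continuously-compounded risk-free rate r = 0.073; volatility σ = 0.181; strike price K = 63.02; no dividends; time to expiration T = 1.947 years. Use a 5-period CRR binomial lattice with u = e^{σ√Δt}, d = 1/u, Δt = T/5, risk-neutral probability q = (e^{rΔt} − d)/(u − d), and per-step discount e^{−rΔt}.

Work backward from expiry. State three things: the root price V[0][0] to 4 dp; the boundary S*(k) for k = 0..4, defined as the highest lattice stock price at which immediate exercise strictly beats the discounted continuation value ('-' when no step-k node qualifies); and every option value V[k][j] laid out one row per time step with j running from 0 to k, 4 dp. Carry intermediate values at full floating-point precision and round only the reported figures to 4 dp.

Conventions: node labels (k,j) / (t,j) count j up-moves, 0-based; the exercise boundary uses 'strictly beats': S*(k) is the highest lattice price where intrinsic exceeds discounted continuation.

price = 1.2865
boundary = - - - 51.2071 57.3300
tree:
1.2865
2.7990 0.3365
5.8933 0.8637 0.0000
11.8129 2.2168 0.0000 0.0000
17.2820 5.6900 0.0000 0.0000 0.0000
22.1669 11.8129 0.0000 0.0000 0.0000 0.0000

Δt=0.38940  u=1.11957  d=0.89320  q=0.59917  discount=0.97197
step 5 (expiry): payoffs max(K−S,0) = 22.1669 11.8129 0.0000 0.0000 0.0000 0.0000
step 4: (k=4,j=0): S=45.7380, K−S=17.2820, hold=15.5158 ⇒ V=17.2820 exercise | (k=4,j=1): S=57.3300, K−S=5.6900, hold=4.6023 ⇒ V=5.6900 exercise | (k=4,j=2): S=71.8600, K−S=0.0000, hold=0.0000 ⇒ V=0.0000 continue | (k=4,j=3): S=90.0725, K−S=0.0000, hold=0.0000 ⇒ V=0.0000 continue | (k=4,j=4): S=112.9008, K−S=0.0000, hold=0.0000 ⇒ V=0.0000 continue  boundary S*=57.3300
step 3: (k=3,j=0): S=51.2071, K−S=11.8129, hold=10.0467 ⇒ V=11.8129 exercise | (k=3,j=1): S=64.1852, K−S=0.0000, hold=2.2168 ⇒ V=2.2168 continue | (k=3,j=2): S=80.4525, K−S=0.0000, hold=0.0000 ⇒ V=0.0000 continue | (k=3,j=3): S=100.8427, K−S=0.0000, hold=0.0000 ⇒ V=0.0000 continue  boundary S*=51.2071
step 2: (k=2,j=0): S=57.3300, K−S=5.6900, hold=5.8933 ⇒ V=5.8933 continue | (k=2,j=1): S=71.8600, K−S=0.0000, hold=0.8637 ⇒ V=0.8637 continue | (k=2,j=2): S=90.0725, K−S=0.0000, hold=0.0000 ⇒ V=0.0000 continue  boundary S*=-
step 1: (k=1,j=0): S=64.1852, K−S=0.0000, hold=2.7990 ⇒ V=2.7990 continue | (k=1,j=1): S=80.4525, K−S=0.0000, hold=0.3365 ⇒ V=0.3365 continue  boundary S*=-
step 0: (k=0,j=0): S=71.8600, K−S=0.0000, hold=1.2865 ⇒ V=1.2865 continue  boundary S*=-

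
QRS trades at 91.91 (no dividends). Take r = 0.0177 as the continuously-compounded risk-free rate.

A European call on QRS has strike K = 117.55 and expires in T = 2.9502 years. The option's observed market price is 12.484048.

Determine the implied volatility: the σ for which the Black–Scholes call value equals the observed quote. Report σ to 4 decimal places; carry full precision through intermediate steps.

sigma = 0.3035

At σ = 0.3035 the Black–Scholes value reproduces the quote:
σ√T = 0.3035·√2.9502 = 0.521296
d₁ = (ln(S/K) + (r+σ²/2)T) / (σ√T) = (ln(91.91/117.55) + (0.0177+0.3035²/2)·2.9502) / 0.521296 = (-0.246054 + 0.188093) / 0.521296 = -0.111186
d₂ = d₁ − σ√T = -0.111186 − 0.521296 = -0.632482
e^{−rT} = 0.949121
N(d₁) = 0.455735,  N(d₂) = 0.263536
V = S·N(d₁) − K·e^{−rT}·N(d₂) = 41.886565 − 29.402518 = 12.484048 (the observed quote) — the price is monotone increasing in volatility, hence this σ is the only solution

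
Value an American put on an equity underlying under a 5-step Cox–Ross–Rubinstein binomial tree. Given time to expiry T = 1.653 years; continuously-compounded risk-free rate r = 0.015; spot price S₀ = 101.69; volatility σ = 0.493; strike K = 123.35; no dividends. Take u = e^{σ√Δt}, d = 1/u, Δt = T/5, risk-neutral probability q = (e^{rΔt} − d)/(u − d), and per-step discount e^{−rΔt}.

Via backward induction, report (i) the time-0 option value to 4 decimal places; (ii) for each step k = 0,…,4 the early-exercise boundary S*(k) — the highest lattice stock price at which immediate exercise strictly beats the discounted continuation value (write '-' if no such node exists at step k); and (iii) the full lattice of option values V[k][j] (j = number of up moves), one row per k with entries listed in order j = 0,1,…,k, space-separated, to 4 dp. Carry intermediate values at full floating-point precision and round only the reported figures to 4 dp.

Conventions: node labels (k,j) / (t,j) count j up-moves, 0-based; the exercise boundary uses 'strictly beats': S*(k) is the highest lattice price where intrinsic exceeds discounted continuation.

price = 38.2836
boundary = - - 57.6852 43.4468 57.6852
tree:
38.2836
51.2080 22.1517
65.6648 33.2587 8.1663
79.9032 48.1024 14.6098 0.0000
90.6272 65.6648 26.1372 0.0000 0.0000
98.7042 79.9032 46.7601 0.0000 0.0000 0.0000

Δt=0.33060, u=1.32772, d=0.75317, q=0.43826, disc=e^(-rΔt)=0.99505
k=5 terminal: V=max(K-S,0) → 98.7042 79.9032 46.7601 0.0000 0.0000 0.0000
k=4: j=0 S=32.7228 intr=90.6272 cont=90.0170 V=90.6272[EX]; j=1 S=57.6852 intr=65.6648 cont=65.0546 V=65.6648[EX]; j=2 S=101.6900 intr=21.6600 cont=26.1372 V=26.1372[hold]; j=3 S=179.2636 intr=0.0000 cont=0.0000 V=0.0000[hold]; j=4 S=316.0139 intr=0.0000 cont=0.0000 V=0.0000[hold]  S*(4)=57.6852
k=3: j=0 S=43.4468 intr=79.9032 cont=79.2931 V=79.9032[EX]; j=1 S=76.5899 intr=46.7601 cont=48.1024 V=48.1024[hold]; j=2 S=135.0160 intr=0.0000 cont=14.6098 V=14.6098[hold]; j=3 S=238.0122 intr=0.0000 cont=0.0000 V=0.0000[hold]  S*(3)=43.4468
k=2: j=0 S=57.6852 intr=65.6648 cont=65.6400 V=65.6648[EX]; j=1 S=101.6900 intr=21.6600 cont=33.2587 V=33.2587[hold]; j=2 S=179.2636 intr=0.0000 cont=8.1663 V=8.1663[hold]  S*(2)=57.6852
k=1: j=0 S=76.5899 intr=46.7601 cont=51.2080 V=51.2080[hold]; j=1 S=135.0160 intr=0.0000 cont=22.1517 V=22.1517[hold]  S*(1)=-
k=0: j=0 S=101.6900 intr=21.6600 cont=38.2836 V=38.2836[hold]  S*(0)=-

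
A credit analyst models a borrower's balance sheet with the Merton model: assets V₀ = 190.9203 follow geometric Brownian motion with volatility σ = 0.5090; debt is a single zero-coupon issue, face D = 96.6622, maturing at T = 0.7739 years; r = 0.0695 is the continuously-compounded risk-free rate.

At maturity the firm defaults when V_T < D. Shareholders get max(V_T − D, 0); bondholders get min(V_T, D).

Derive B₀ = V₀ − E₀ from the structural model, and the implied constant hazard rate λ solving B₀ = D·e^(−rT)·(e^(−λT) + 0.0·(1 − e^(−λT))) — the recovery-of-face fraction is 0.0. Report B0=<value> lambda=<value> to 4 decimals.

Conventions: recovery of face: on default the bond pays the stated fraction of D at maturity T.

B0=90.3724 lambda=0.0174

Apply the equity-as-call identities (strike 96.6622, horizon 0.7739 years):
d₁ = [ln(V₀/D) + (r + σ²/2)T] / (σ√T)
   = [ln(190.9203/96.6622) + (0.0695 + 0.5·0.5090²)·0.7739] / (0.5090·√0.7739)
   = [0.680634 + 0.154037] / 0.447775 = 1.864040
d₂ = d₁ − σ√T = 1.864040 − 0.447775 = 1.416264
N(d₁) = 0.968842,  N(d₂) = 0.921651,  e^(−rT) = 0.947635
E₀ = V₀·N(d₁) − D·e^(−rT)·N(d₂)
   = 190.9203·0.968842 − 96.6622·0.947635·0.921651 = 100.547936
B₀ = V₀ − E₀ = 190.9203 − 100.547936 = 90.372364
e^(−λT) = (B₀·e^(rT)/D − 0)/(1 − 0) = (90.3724·1.055259/96.6622 − 0)/1 = 0.98659322
λ = −ln(0.98659322)/0.7739 = 0.017441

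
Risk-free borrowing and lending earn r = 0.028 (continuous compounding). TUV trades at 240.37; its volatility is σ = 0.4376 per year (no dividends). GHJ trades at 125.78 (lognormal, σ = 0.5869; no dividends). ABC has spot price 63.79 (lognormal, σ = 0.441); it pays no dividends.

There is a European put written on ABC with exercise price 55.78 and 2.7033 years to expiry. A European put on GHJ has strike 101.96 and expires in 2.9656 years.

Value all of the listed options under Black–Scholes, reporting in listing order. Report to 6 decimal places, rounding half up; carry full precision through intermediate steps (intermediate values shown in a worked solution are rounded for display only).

price(ABC put K=55.78) = 10.956381
price(GHJ put K=101.96) = 28.100436

[ABC put K=55.78]
σ√T = 0.441·√2.7033 = 0.725080
d₁ = (ln(S/K) + (r+σ²/2)T) / (σ√T) = (ln(63.79/55.78) + (0.028+0.441²/2)·2.7033) / 0.725080 = (0.134181 + 0.338563) / 0.725080 = 0.651989
d₂ = d₁ − σ√T = 0.651989 − 0.725080 = -0.073091
e^{−rT} = 0.927101
N(−d₁) = 0.257204,  N(−d₂) = 0.529133
price = K·e^{−rT}·N(−d₂) − S·N(−d₁) = 27.363439 − 16.407059 = 10.956381
[GHJ put K=101.96]
σ√T = 0.5869·√2.9656 = 1.010696
d₁ = (ln(S/K) + (r+σ²/2)T) / (σ√T) = (ln(125.78/101.96) + (0.028+0.5869²/2)·2.9656) / 1.010696 = (0.209954 + 0.593790) / 1.010696 = 0.795238
d₂ = d₁ − σ√T = 0.795238 − 1.010696 = -0.215458
e^{−rT} = 0.920317
N(−d₁) = 0.213238,  N(−d₂) = 0.585295
price = K·e^{−rT}·N(−d₂) − S·N(−d₁) = 54.921459 − 26.821023 = 28.100436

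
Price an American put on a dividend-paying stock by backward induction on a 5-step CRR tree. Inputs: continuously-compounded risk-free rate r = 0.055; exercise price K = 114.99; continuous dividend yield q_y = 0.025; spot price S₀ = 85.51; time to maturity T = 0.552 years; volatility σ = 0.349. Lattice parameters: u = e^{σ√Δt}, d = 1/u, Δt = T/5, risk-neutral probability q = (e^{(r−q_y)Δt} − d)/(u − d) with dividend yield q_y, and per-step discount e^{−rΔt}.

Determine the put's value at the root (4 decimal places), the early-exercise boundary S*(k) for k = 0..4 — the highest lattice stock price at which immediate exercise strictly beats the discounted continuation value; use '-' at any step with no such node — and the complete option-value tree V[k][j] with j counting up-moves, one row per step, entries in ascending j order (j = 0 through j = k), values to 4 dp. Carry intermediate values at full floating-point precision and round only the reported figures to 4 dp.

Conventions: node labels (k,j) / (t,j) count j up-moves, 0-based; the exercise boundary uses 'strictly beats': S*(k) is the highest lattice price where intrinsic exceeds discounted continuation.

params: Δt=0.11040 u=1.12295 d=0.89051 q=0.48531 e^(-rΔt)=0.99395
t_5 payoffs: 67.1036 54.6043 38.8425 18.9664 0.0000 0.0000
t_4: node(4,0) S=53.7741 payoff=61.2159 vs cont=60.6680 → 61.2159 [stop]  node(4,1) S=67.8102 payoff=47.1798 vs cont=46.6706 → 47.1798 [stop]  node(4,2) S=85.5100 payoff=29.4800 vs cont=29.0196 → 29.4800 [stop]  node(4,3) S=107.8298 payoff=7.1602 vs cont=9.7026 → 9.7026 [wait]  node(4,4) S=135.9756 payoff=0.0000 vs cont=0.0000 → 0.0000 [wait]  ⇒ S*(4)=85.5100
t_3: node(3,0) S=60.3857 payoff=54.6043 vs cont=54.0747 → 54.6043 [stop]  node(3,1) S=76.1475 payoff=38.8425 vs cont=38.3562 → 38.8425 [stop]  node(3,2) S=96.0236 payoff=18.9664 vs cont=19.7614 → 19.7614 [wait]  node(3,3) S=121.0877 payoff=0.0000 vs cont=4.9636 → 4.9636 [wait]  ⇒ S*(3)=76.1475
t_2: node(2,0) S=67.8102 payoff=47.1798 vs cont=46.6706 → 47.1798 [stop]  node(2,1) S=85.5100 payoff=29.4800 vs cont=29.4031 → 29.4800 [stop]  node(2,2) S=107.8298 payoff=7.1602 vs cont=12.5036 → 12.5036 [wait]  ⇒ S*(2)=85.5100
t_1: node(1,0) S=76.1475 payoff=38.8425 vs cont=38.3562 → 38.8425 [stop]  node(1,1) S=96.0236 payoff=18.9664 vs cont=21.1125 → 21.1125 [wait]  ⇒ S*(1)=76.1475
t_0: node(0,0) S=85.5100 payoff=29.4800 vs cont=30.0548 → 30.0548 [wait]  ⇒ S*(0)=-

price = 30.0548
boundary = - 76.1475 85.5100 76.1475 85.5100
tree:
30.0548
38.8425 21.1125
47.1798 29.4800 12.5036
54.6043 38.8425 19.7614 4.9636
61.2159 47.1798 29.4800 9.7026 0.0000
67.1036 54.6043 38.8425 18.9664 0.0000 0.0000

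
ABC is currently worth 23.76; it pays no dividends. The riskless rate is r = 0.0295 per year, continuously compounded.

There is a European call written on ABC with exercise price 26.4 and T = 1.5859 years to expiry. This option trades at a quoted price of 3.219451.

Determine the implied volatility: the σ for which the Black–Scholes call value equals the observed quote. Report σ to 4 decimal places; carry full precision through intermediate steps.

sigma = 0.3189

At σ = 0.3189 the Black–Scholes value reproduces the quote:
σ√T = 0.3189·√1.5859 = 0.401599
d₁ = (ln(S/K) + (r+σ²/2)T) / (σ√T) = (ln(23.76/26.4) + (0.0295+0.3189²/2)·1.5859) / 0.401599 = (-0.105361 + 0.127425) / 0.401599 = 0.054941
d₂ = d₁ − σ√T = 0.054941 − 0.401599 = -0.346658
e^{−rT} = 0.954293
N(d₁) = 0.521907,  N(d₂) = 0.364424
V = S·N(d₁) − K·e^{−rT}·N(d₂) = 12.400519 − 9.181068 = 3.219451 (the observed quote) — the price is monotone increasing in volatility, hence this σ is the only solution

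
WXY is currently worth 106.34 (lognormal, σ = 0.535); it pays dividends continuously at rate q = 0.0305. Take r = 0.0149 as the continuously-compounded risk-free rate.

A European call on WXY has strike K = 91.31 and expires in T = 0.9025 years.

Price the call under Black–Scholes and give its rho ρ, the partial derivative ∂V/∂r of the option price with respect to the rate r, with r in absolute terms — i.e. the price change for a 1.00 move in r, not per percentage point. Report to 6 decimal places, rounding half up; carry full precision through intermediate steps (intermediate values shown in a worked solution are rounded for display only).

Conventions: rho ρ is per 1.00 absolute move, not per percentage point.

price = 26.791362
ρ = 41.236758

σ√T = 0.535·√0.9025 = 0.508250
d₁ = (ln(S/K) + (r−q+σ²/2)T) / (σ√T) = (ln(106.34/91.31) + (0.0149−0.0305+0.535²/2)·0.9025) / 0.508250 = (0.152381 + 0.115080) / 0.508250 = 0.526240
d₂ = d₁ − σ√T = 0.526240 − 0.508250 = 0.017990
e^{−rT} = 0.986643
e^{−qT} = 0.972849
N(d₁) = 0.700639,  N(d₂) = 0.507176
Call price V = S·e^{−qT}·N(d₁) − K·e^{−rT}·N(d₂) = 72.483061 − 45.691698 = 26.791362
ρ = K·T·e^{−rT}·N(d₂) = 41.236758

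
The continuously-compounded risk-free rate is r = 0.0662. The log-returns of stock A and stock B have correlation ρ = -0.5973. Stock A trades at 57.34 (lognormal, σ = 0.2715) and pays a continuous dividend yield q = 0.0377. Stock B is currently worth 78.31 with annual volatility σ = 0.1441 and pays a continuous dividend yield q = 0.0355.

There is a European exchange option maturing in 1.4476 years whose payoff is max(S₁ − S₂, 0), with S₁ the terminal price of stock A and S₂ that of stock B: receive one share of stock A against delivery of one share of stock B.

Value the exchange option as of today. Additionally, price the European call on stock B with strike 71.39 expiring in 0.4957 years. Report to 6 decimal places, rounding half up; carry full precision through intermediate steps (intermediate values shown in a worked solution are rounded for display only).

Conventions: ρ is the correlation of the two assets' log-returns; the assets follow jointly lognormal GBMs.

σ_eff = √(σ₁² + σ₂² − 2ρσ₁σ₂) = √(0.2715² + 0.1441² − 2·-0.5973·0.2715·0.1441) = 0.375784
d₁ = (ln(S₁/S₂) + (q₂ − q₁ + σ_eff²/2)T) / (σ_eff√T) = (ln(57.34/78.31) + (0.0355 − 0.0377 + 0.070607)·1.4476) / 0.452129 = -0.470333
d₂ = d₁ − σ_eff√T = -0.470333 − 0.452129 = -0.922462
N(d₁) = 0.319059,  N(d₂) = 0.178144
V = S₁·e^{−q₁T}·N(d₁) − S₂·e^{−q₂T}·N(d₂) = 17.323146 − 13.251642 = 4.071504
[vanilla: stock B call K=71.39]
σ√T = 0.1441·√0.4957 = 0.101455
d₁ = (ln(S/K) + (r−q+σ²/2)T) / (σ√T) = (ln(78.31/71.39) + (0.0662−0.0355+0.1441²/2)·0.4957) / 0.101455 = (0.092518 + 0.020365) / 0.101455 = 1.112632
d₂ = d₁ − σ√T = 1.112632 − 0.101455 = 1.011177
e^{−rT} = 0.967717
e^{−qT} = 0.982557
N(d₁) = 0.867067,  N(d₂) = 0.844034
price = S·e^{−qT}·N(d₁) − K·e^{−rT}·N(d₂) = 66.715585 − 58.310377 = 8.405208

exchange price = 4.071504
price(stock B call K=71.39) = 8.405208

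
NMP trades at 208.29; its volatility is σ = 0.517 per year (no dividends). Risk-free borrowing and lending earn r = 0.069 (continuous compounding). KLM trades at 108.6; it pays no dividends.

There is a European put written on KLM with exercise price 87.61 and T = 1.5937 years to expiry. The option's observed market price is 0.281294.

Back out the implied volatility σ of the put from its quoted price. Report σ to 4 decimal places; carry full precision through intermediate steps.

At σ = 0.1475 the Black–Scholes value reproduces the quote:
σ√T = 0.1475·√1.5937 = 0.186207
d₁ = (ln(S/K) + (r+σ²/2)T) / (σ√T) = (ln(108.6/87.61) + (0.069+0.1475²/2)·1.5937) / 0.186207 = (0.214776 + 0.127302) / 0.186207 = 1.837088
d₂ = d₁ − σ√T = 1.837088 − 0.186207 = 1.650881
e^{−rT} = 0.895865
N(−d₁) = 0.033098,  N(−d₂) = 0.049381
V = K·e^{−rT}·N(−d₂) − S·N(−d₁) = 3.875789 − 3.594495 = 0.281294 (the observed quote) — the price is monotone increasing in volatility, hence this σ is the only solution

sigma = 0.1475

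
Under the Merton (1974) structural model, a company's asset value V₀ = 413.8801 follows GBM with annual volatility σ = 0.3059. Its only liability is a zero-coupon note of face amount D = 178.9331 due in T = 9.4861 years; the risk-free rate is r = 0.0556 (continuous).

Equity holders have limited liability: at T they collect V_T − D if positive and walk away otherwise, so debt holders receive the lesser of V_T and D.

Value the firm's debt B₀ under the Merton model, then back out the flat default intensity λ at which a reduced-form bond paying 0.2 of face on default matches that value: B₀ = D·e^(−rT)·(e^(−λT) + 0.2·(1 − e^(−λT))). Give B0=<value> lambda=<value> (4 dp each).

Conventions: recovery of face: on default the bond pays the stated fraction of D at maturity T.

B0=99.6194 lambda=0.0077

Apply the equity-as-call identities (strike 178.9331, horizon 9.4861 years):
d₁ = [ln(V₀/D) + (r + σ²/2)T] / (σ√T)
   = [ln(413.8801/178.9331) + (0.0556 + 0.5·0.3059²)·9.4861] / (0.3059·√9.4861)
   = [0.838564 + 0.971257] / 0.942157 = 1.920934
d₂ = d₁ − σ√T = 1.920934 − 0.942157 = 0.978777
N(d₁) = 0.972630,  N(d₂) = 0.836155,  e^(−rT) = 0.590121
E₀ = V₀·N(d₁) − D·e^(−rT)·N(d₂)
   = 413.8801·0.972630 − 178.9331·0.590121·0.836155 = 314.260733
B₀ = V₀ − E₀ = 413.8801 − 314.260733 = 99.619367
e^(−λT) = (B₀·e^(rT)/D − 0.2)/(1 − 0.2) = (99.6194·1.694567/178.9331 − 0.2)/0.8 = 0.92929363
λ = −ln(0.92929363)/9.4861 = 0.007730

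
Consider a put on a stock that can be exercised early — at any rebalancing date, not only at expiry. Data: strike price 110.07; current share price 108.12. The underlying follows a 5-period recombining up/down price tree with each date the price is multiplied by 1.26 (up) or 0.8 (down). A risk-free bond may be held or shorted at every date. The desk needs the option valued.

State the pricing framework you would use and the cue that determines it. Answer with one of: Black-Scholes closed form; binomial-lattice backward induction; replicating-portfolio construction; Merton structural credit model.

Key observation: early exercise of the strike-110.07 put must be checked at each of the 5 dates (spot 108.12), which forces a node-by-node comparison of intrinsic and continuation value backward from expiry.

framework: binomial-lattice backward induction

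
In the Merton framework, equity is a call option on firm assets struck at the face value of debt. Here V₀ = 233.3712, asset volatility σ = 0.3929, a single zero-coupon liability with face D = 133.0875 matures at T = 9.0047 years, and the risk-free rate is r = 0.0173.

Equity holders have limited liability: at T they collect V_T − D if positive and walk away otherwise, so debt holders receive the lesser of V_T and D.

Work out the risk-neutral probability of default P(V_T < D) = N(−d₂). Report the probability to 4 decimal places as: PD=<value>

PD=0.4924

Work the structural quantities from V₀ = 233.3712 against face 133.0875:
d₁ = [ln(V₀/D) + (r + σ²/2)T] / (σ√T)
   = [ln(233.3712/133.0875) + (0.0173 + 0.5·0.3929²)·9.0047] / (0.3929·√9.0047)
   = [0.561624 + 0.850811] / 1.179008 = 1.197986
d₂ = d₁ − σ√T = 1.197986 − 1.179008 = 0.018978
risk-neutral PD = N(−d₂) = N(-0.018978) = 0.492429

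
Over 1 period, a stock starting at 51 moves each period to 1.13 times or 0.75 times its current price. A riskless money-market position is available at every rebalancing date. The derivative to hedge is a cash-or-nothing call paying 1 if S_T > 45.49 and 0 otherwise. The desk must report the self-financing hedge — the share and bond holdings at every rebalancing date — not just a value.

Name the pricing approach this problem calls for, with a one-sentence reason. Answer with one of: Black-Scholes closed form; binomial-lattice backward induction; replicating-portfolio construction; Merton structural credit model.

Key observation: a price alone would not answer the question — the per-node share/bond construction on the spot-51, 1.13/0.75 tree is required, and only the replicating-portfolio method yields it.

framework: replicating-portfolio construction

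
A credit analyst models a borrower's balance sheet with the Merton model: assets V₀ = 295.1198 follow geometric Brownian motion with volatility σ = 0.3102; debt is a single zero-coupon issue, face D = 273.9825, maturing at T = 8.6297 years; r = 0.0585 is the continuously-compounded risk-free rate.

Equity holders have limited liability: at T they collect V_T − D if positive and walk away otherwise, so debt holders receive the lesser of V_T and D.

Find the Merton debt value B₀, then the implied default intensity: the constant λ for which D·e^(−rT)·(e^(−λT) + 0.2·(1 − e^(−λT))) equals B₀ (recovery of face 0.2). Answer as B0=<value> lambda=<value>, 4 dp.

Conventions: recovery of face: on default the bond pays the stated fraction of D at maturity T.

Apply the equity-as-call identities (strike 273.9825, horizon 8.6297 years):
d₁ = [ln(V₀/D) + (r + σ²/2)T] / (σ√T)
   = [ln(295.1198/273.9825) + (0.0585 + 0.5·0.3102²)·8.6297] / (0.3102·√8.6297)
   = [0.074317 + 0.920030] / 0.911254 = 1.091185
d₂ = d₁ − σ√T = 1.091185 − 0.911254 = 0.179930
N(d₁) = 0.862404,  N(d₂) = 0.571396,  e^(−rT) = 0.603604
E₀ = V₀·N(d₁) − D·e^(−rT)·N(d₂)
   = 295.1198·0.862404 − 273.9825·0.603604·0.571396 = 160.016826
B₀ = V₀ − E₀ = 295.1198 − 160.016826 = 135.102974
e^(−λT) = (B₀·e^(rT)/D − 0.2)/(1 − 0.2) = (135.1030·1.656716/273.9825 − 0.2)/0.8 = 0.77117530
λ = −ln(0.77117530)/8.6297 = 0.030110

B0=135.1030 lambda=0.0301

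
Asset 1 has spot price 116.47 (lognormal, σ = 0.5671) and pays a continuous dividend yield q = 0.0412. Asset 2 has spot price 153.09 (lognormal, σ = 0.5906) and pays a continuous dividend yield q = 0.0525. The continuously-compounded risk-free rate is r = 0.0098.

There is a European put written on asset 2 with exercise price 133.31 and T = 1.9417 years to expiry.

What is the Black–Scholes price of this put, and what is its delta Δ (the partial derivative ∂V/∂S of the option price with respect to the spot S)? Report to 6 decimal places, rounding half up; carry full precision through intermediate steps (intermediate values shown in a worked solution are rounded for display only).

σ√T = 0.5906·√1.9417 = 0.822971
d₁ = (ln(S/K) + (r−q+σ²/2)T) / (σ√T) = (ln(153.09/133.31) + (0.0098−0.0525+0.5906²/2)·1.9417) / 0.822971 = (0.138349 + 0.255730) / 0.822971 = 0.478849
d₂ = d₁ − σ√T = 0.478849 − 0.822971 = -0.344122
e^{−rT} = 0.981151
e^{−qT} = 0.903084
N(−d₁) = 0.316023,  N(−d₂) = 0.634623
Put price V = K·e^{−rT}·N(−d₂) − S·e^{−qT}·N(−d₁) = 83.006924 − 43.691197 = 39.315727
Δ = −e^{−qT}·N(−d₁) = -0.285395

price = 39.315727
Δ = -0.285395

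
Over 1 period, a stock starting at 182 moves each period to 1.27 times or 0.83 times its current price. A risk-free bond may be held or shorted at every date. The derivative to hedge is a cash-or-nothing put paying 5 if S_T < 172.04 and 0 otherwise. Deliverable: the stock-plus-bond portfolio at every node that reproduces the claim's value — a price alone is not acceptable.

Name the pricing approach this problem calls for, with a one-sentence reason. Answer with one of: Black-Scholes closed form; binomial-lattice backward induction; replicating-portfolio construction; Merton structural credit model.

Key observation: a price alone would not answer the question — the per-node share/bond construction on the spot-182, 1.27/0.83 tree is required, and only the replicating-portfolio method yields it.

framework: replicating-portfolio construction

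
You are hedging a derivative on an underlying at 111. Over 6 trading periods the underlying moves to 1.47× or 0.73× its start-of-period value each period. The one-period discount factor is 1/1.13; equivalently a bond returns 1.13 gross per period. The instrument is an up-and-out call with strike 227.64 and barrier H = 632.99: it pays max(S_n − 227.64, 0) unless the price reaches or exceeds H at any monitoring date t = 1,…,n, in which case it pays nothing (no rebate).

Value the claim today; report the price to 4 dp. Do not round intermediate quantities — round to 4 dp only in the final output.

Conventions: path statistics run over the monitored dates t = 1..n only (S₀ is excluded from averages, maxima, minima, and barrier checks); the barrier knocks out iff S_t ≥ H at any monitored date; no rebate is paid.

With p* = (R−d)/(u−d) = 0.5405, sum probability × payoff across the paths and divide by R^6.
Enumerate all 2^6 = 64 price paths (U = up ×1.47, D = down ×0.73); each path with k up-moves has probability p*^k·(1−p*)^(6−k).
DDDDDD: M=81.0300, payoff=0.0000, prob=0.009408
UDDDDD: M=163.1700, payoff=0.0000, prob=0.011068
DUDDDD: M=119.1141, payoff=0.0000, prob=0.011068
UUDDDD: M=239.8599, payoff=0.0000, prob=0.013021
DDUDDD: M=86.9533, payoff=0.0000, prob=0.011068
UDUDDD: M=175.0977, payoff=0.0000, prob=0.013021
DUUDDD: M=175.0977, payoff=0.0000, prob=0.013021
UUUDDD: M=352.5941, payoff=0.0000, prob=0.015319
DDDUDD: M=81.0300, payoff=0.0000, prob=0.011068
UDDUDD: M=163.1700, payoff=0.0000, prob=0.013021
DUDUDD: M=127.8213, payoff=0.0000, prob=0.013021
UUDUDD: M=257.3937, payoff=0.0000, prob=0.015319
DDUUDD: M=127.8213, payoff=0.0000, prob=0.013021
UDUUDD: M=257.3937, payoff=0.0000, prob=0.015319
DUUUDD: M=257.3937, payoff=0.0000, prob=0.015319
UUUUDD: M=518.3133, payoff=48.5691, prob=0.018022
DDDDUD: M=81.0300, payoff=0.0000, prob=0.011068
UDDDUD: M=163.1700, payoff=0.0000, prob=0.013021
DUDDUD: M=119.1141, payoff=0.0000, prob=0.013021
UUDDUD: M=239.8599, payoff=0.0000, prob=0.015319
DDUDUD: M=93.3096, payoff=0.0000, prob=0.013021
UDUDUD: M=187.8974, payoff=0.0000, prob=0.015319
DUUDUD: M=187.8974, payoff=0.0000, prob=0.015319
UUUDUD: M=378.3687, payoff=48.5691, prob=0.018022
DDDUUD: M=93.3096, payoff=0.0000, prob=0.013021
UDDUUD: M=187.8974, payoff=0.0000, prob=0.015319
DUDUUD: M=187.8974, payoff=0.0000, prob=0.015319
UUDUUD: M=378.3687, payoff=48.5691, prob=0.018022
DDUUUD: M=187.8974, payoff=0.0000, prob=0.015319
UDUUUD: M=378.3687, payoff=48.5691, prob=0.018022
DUUUUD: M=378.3687, payoff=48.5691, prob=0.018022
UUUUUD: M=761.9205, payoff=0.0000, prob=0.021203
DDDDDU: M=81.0300, payoff=0.0000, prob=0.011068
UDDDDU: M=163.1700, payoff=0.0000, prob=0.013021
DUDDDU: M=119.1141, payoff=0.0000, prob=0.013021
UUDDDU: M=239.8599, payoff=0.0000, prob=0.015319
DDUDDU: M=86.9533, payoff=0.0000, prob=0.013021
UDUDDU: M=175.0977, payoff=0.0000, prob=0.015319
DUUDDU: M=175.0977, payoff=0.0000, prob=0.015319
UUUDDU: M=352.5941, payoff=48.5691, prob=0.018022
DDDUDU: M=81.0300, payoff=0.0000, prob=0.013021
UDDUDU: M=163.1700, payoff=0.0000, prob=0.015319
DUDUDU: M=137.1651, payoff=0.0000, prob=0.015319
UUDUDU: M=276.2091, payoff=48.5691, prob=0.018022
DDUUDU: M=137.1651, payoff=0.0000, prob=0.015319
UDUUDU: M=276.2091, payoff=48.5691, prob=0.018022
DUUUDU: M=276.2091, payoff=48.5691, prob=0.018022
UUUUDU: M=556.2020, payoff=328.5620, prob=0.021203
DDDDUU: M=81.0300, payoff=0.0000, prob=0.013021
UDDDUU: M=163.1700, payoff=0.0000, prob=0.015319
DUDDUU: M=137.1651, payoff=0.0000, prob=0.015319
UUDDUU: M=276.2091, payoff=48.5691, prob=0.018022
DDUDUU: M=137.1651, payoff=0.0000, prob=0.015319
UDUDUU: M=276.2091, payoff=48.5691, prob=0.018022
DUUDUU: M=276.2091, payoff=48.5691, prob=0.018022
UUUDUU: M=556.2020, payoff=328.5620, prob=0.021203
DDDUUU: M=137.1651, payoff=0.0000, prob=0.015319
UDDUUU: M=276.2091, payoff=48.5691, prob=0.018022
DUDUUU: M=276.2091, payoff=48.5691, prob=0.018022
UUDUUU: M=556.2020, payoff=328.5620, prob=0.021203
DDUUUU: M=276.2091, payoff=48.5691, prob=0.018022
UDUUUU: M=556.2020, payoff=328.5620, prob=0.021203
DUUUUU: M=556.2020, payoff=328.5620, prob=0.021203
UUUUUU: M=1120.0231, payoff=0.0000, prob=0.024944
Price = Σ prob·payoff / R^6 = 47.961624 / 2.081952 = 23.0369

price = 23.0369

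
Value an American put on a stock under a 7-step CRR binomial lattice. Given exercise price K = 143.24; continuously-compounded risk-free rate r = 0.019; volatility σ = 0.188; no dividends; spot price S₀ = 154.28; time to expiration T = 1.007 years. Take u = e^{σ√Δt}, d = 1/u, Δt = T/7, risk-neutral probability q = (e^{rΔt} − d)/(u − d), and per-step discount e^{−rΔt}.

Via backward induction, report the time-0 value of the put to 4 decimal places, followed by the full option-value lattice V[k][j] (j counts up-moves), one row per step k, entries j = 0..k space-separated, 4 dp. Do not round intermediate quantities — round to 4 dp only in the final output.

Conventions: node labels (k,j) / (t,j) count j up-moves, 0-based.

price = 5.3967
tree:
5.3967
8.5404 2.2994
13.1101 4.0420 0.5788
19.3676 6.9579 1.1640 0.0000
27.2450 11.6386 2.3406 0.0000 0.0000
35.2281 18.6719 4.7069 0.0000 0.0000 0.0000
42.6618 27.2450 9.4652 0.0000 0.0000 0.0000 0.0000
49.5839 35.2281 18.6719 0.0000 0.0000 0.0000 0.0000 0.0000

Δt=0.14386  u=1.07391  d=0.93118  q=0.50136  discount=0.99727
step 7 (expiry): payoffs max(K−S,0) = 49.5839 35.2281 18.6719 0.0000 0.0000 0.0000 0.0000 0.0000
k=6: (k=6,j=0): S=100.5782, K−S=42.6618, hold=42.2708 ⇒ V=42.6618 exercise | (k=6,j=1): S=115.9950, K−S=27.2450, hold=26.8541 ⇒ V=27.2450 exercise | (k=6,j=2): S=133.7748, K−S=9.4652, hold=9.2852 ⇒ V=9.4652 exercise | (k=6,j=3): S=154.2800, K−S=0.0000, hold=0.0000 ⇒ V=0.0000 continue | (k=6,j=4): S=177.9282, K−S=0.0000, hold=0.0000 ⇒ V=0.0000 continue | (k=6,j=5): S=205.2013, K−S=0.0000, hold=0.0000 ⇒ V=0.0000 continue | (k=6,j=6): S=236.6548, K−S=0.0000, hold=0.0000 ⇒ V=0.0000 continue
k=5: (k=5,j=0): S=108.0119, K−S=35.2281, hold=34.8371 ⇒ V=35.2281 exercise | (k=5,j=1): S=124.5681, K−S=18.6719, hold=18.2809 ⇒ V=18.6719 exercise | (k=5,j=2): S=143.6620, K−S=0.0000, hold=4.7069 ⇒ V=4.7069 continue | (k=5,j=3): S=165.6827, K−S=0.0000, hold=0.0000 ⇒ V=0.0000 continue | (k=5,j=4): S=191.0788, K−S=0.0000, hold=0.0000 ⇒ V=0.0000 continue | (k=5,j=5): S=220.3676, K−S=0.0000, hold=0.0000 ⇒ V=0.0000 continue
k=4: (k=4,j=0): S=115.9950, K−S=27.2450, hold=26.8541 ⇒ V=27.2450 exercise | (k=4,j=1): S=133.7748, K−S=9.4652, hold=11.6386 ⇒ V=11.6386 continue | (k=4,j=2): S=154.2800, K−S=0.0000, hold=2.3406 ⇒ V=2.3406 continue | (k=4,j=3): S=177.9282, K−S=0.0000, hold=0.0000 ⇒ V=0.0000 continue | (k=4,j=4): S=205.2013, K−S=0.0000, hold=0.0000 ⇒ V=0.0000 continue
k=3: (k=3,j=0): S=124.5681, K−S=18.6719, hold=19.3676 ⇒ V=19.3676 continue | (k=3,j=1): S=143.6620, K−S=0.0000, hold=6.9579 ⇒ V=6.9579 continue | (k=3,j=2): S=165.6827, K−S=0.0000, hold=1.1640 ⇒ V=1.1640 continue | (k=3,j=3): S=191.0788, K−S=0.0000, hold=0.0000 ⇒ V=0.0000 continue
k=2: (k=2,j=0): S=133.7748, K−S=9.4652, hold=13.1101 ⇒ V=13.1101 continue | (k=2,j=1): S=154.2800, K−S=0.0000, hold=4.0420 ⇒ V=4.0420 continue | (k=2,j=2): S=177.9282, K−S=0.0000, hold=0.5788 ⇒ V=0.5788 continue
k=1: (k=1,j=0): S=143.6620, K−S=0.0000, hold=8.5404 ⇒ V=8.5404 continue | (k=1,j=1): S=165.6827, K−S=0.0000, hold=2.2994 ⇒ V=2.2994 continue
k=0: (k=0,j=0): S=154.2800, K−S=0.0000, hold=5.3967 ⇒ V=5.3967 continue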